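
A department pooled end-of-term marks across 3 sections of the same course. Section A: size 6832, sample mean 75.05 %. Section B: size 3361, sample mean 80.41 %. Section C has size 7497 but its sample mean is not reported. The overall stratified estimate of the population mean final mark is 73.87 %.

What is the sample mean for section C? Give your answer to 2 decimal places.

69.86

Σ Nₕx̄ₕ = N·μ, so 7497·x̄_C = 17690·73.87 − (6832·75.05 + 3361·80.41).
= 1306760.3 − 782999.61 = 523760.69.
x̄_C = 523760.69 / 7497 = 69.8627... → 69.86.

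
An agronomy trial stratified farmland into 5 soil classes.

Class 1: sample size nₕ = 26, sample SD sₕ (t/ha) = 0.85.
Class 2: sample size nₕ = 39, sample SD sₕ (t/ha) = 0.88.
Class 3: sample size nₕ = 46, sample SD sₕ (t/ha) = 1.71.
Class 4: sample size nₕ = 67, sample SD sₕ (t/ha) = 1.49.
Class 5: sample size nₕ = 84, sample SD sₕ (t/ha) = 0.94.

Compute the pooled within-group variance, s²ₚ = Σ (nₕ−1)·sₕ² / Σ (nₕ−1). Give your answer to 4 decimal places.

Degrees of freedom: 25 + 38 + 45 + 66 + 83 = 257.
Σ(nₕ−1)sₕ² = 25·0.7225 + 38·0.7744 + 45·2.9241 + 66·2.2201 + 83·0.8836 = 398.9396.
s²ₚ = 398.9396 / 257 = 1.552294... → 1.5523.

1.5523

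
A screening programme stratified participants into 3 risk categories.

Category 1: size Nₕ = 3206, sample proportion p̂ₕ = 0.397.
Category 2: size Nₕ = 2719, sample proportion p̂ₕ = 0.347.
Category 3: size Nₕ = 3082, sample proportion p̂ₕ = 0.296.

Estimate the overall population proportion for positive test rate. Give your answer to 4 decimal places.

Wₕ = Nₕ/N with N = 9007: 0.3559, 0.3019, 0.3422.
p̂_st = 0.3559·0.397 + 0.3019·0.347 + 0.3422·0.296 ≈ 0.347346... → 0.3473.

0.3473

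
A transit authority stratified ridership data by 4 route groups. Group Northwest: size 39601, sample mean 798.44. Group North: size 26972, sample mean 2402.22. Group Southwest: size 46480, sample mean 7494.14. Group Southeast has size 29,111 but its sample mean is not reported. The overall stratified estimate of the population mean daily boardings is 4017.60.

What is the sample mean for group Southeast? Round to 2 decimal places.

Σ Nₕx̄ₕ = N·μ, so 29111·x̄_Southeast = 142164·4017.60 − (39601·798.44 + 26972·2402.22 + 46480·7494.14).
= 571158086.4 − 444739327.48 = 126418758.92.
x̄_Southeast = 126418758.92 / 29111 = 4342.6457... → 4342.65.

4342.65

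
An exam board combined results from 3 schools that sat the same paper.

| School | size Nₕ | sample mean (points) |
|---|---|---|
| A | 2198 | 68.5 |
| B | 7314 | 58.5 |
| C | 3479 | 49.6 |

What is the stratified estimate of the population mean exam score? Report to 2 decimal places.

57.81

N = 2198 + 7314 + 3479 = 12991.
Weight each subgroup mean by Nₕ/N and sum.
Σ Nₕx̄ₕ = 2198·68.5 + 7314·58.5 + 3479·49.6 = 150563 + 427869 + 172558.4 = 750990.4.
Divide by N: 750990.4 / 12991 = 57.8085... → 57.81.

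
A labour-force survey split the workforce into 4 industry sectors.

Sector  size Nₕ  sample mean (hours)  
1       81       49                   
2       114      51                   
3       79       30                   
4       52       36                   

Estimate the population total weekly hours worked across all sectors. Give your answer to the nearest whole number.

Estimate total by summing Nₕ·x̄ₕ over strata.
81·49 + 114·51 + 79·30 + 52·36 = 3969 + 5814 + 2370 + 1872 = 14025.

14025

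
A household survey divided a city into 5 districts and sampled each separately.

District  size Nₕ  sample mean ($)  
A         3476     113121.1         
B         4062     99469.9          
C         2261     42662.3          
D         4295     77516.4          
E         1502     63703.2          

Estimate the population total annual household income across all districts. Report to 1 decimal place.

1322330282.1

Population total = Σ Nₕ·x̄ₕ (each stratum's size times its mean).
3476·113121.1 + 4062·99469.9 + 2261·42662.3 + 4295·77516.4 + 1502·63703.2 = 393208943.6 + 404046733.8 + 96459460.3 + 332932938 + 95682206.4 = 1322330282.1.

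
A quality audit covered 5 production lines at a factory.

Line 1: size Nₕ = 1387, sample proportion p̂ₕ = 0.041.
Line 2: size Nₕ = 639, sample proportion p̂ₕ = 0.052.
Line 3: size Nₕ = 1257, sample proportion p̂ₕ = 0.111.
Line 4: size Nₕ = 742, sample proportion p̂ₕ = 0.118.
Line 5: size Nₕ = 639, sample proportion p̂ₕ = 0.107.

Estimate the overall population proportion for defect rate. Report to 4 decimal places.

Wₕ = Nₕ/N with N = 4664: 0.2974, 0.1370, 0.2695, 0.1591, 0.1370.
p̂_st = 0.2974·0.041 + 0.1370·0.052 + 0.2695·0.111 + 0.1591·0.118 + 0.1370·0.107 ≈ 0.082665... → 0.0827.

0.0827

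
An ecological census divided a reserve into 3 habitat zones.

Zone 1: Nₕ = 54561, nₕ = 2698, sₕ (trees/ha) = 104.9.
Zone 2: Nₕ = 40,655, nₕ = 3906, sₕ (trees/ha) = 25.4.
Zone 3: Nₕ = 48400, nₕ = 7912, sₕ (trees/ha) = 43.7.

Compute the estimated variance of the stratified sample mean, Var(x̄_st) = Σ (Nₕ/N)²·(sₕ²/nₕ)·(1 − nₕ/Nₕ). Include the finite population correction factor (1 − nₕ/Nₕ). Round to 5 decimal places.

N = 143616. Term for each stratum: Wₕ²sₕ²/nₕ·(1−nₕ/Nₕ).
Var(x̄_st) = 0.55955571 + 0.01196435 + 0.02293204 = 0.59445210 → 0.59445.

0.59445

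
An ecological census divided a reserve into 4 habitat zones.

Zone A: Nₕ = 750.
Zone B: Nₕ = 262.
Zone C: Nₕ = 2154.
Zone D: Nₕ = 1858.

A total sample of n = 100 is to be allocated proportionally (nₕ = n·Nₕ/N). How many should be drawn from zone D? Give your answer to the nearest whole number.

37

N = 750 + 262 + 2154 + 1858 = 5024.
n_D = 100·1858/5024 = 36.982... → 37.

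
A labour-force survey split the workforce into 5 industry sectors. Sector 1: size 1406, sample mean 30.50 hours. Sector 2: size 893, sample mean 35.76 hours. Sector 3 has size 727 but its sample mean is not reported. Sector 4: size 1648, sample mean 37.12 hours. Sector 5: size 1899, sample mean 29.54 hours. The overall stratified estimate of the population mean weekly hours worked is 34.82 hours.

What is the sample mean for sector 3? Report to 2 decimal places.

50.60

Σ Nₕx̄ₕ = N·μ, so 727·x̄_3 = 6573·34.82 − (1406·30.50 + 893·35.76 + 1648·37.12 + 1899·29.54).
= 228871.86 − 192086.9 = 36784.96.
x̄_3 = 36784.96 / 727 = 50.5983... → 50.60.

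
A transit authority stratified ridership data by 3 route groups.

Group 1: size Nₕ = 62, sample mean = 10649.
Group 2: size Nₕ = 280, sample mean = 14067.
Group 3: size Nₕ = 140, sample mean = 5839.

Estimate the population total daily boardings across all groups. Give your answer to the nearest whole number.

5416458

1: 62·10649 = 660238
2: 280·14067 = 3938760
3: 140·5839 = 817460
τ̂ = Σ Nₕx̄ₕ = 5416458.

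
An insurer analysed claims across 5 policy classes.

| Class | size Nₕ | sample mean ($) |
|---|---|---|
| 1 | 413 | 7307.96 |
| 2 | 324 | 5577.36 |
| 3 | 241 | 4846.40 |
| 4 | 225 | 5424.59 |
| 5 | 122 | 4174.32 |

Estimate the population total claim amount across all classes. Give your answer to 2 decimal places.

7723034.31

1: 413·7307.96 = 3018187.48
2: 324·5577.36 = 1807064.64
3: 241·4846.40 = 1167982.4
4: 225·5424.59 = 1220532.75
5: 122·4174.32 = 509267.04
τ̂ = Σ Nₕx̄ₕ = 7723034.31.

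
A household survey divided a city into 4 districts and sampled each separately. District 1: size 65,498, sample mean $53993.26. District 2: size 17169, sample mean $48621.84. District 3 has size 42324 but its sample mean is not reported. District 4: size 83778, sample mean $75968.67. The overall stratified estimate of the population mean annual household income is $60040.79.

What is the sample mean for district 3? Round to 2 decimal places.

42503.39

Σ Nₕx̄ₕ = N·μ, so 42324·x̄_3 = 208769·60040.79 − (65498·53993.26 + 17169·48621.84 + 83778·75968.67).
= 12534655687.51 − 10735742149.7 = 1798913537.81.
x̄_3 = 1798913537.81 / 42324 = 42503.3914... → 42503.39.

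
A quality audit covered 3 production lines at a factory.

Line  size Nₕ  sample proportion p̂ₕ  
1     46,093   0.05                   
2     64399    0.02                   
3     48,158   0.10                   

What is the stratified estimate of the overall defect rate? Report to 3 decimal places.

N = 46093 + 64399 + 48158 = 158650.
Overall proportion = Σ (Nₕ/N)·p̂ₕ.
Σ Nₕp̂ₕ = 2304.65 + 1287.98 + 4815.8 = 8408.43.
8408.43 / 158650 = 0.05300... → 0.053.

0.053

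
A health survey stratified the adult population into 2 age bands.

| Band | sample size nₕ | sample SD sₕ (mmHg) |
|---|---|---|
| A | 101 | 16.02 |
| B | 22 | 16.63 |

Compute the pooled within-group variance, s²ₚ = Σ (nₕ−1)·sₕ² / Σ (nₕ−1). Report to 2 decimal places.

260.10

Degrees of freedom: 100 + 21 = 121.
Σ(nₕ−1)sₕ² = 100·256.6404 + 21·276.5569 = 31471.7349.
s²ₚ = 31471.7349 / 121 = 260.0970... → 260.10.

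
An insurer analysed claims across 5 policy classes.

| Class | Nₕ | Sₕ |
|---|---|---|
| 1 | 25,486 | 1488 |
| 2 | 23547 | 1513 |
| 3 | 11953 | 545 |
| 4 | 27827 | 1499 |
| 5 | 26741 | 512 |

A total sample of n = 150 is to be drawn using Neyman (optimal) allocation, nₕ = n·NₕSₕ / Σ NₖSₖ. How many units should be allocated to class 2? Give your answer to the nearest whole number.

Σ NₕSₕ = 25486·1488 + 23547·1513 + 11953·545 + 27827·1499 + 26741·512 = 135468229.
Share for 2: 35626611/135468229 = 0.26299.
n_2 = 150 × 0.26299 = 39.448... → 39.

39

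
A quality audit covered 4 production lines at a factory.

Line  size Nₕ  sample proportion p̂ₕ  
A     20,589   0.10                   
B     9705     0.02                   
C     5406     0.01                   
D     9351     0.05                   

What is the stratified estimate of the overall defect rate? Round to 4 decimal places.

0.0616

Wₕ = Nₕ/N with N = 45051: 0.4570, 0.2154, 0.1200, 0.2076.
p̂_st = 0.4570·0.10 + 0.2154·0.02 + 0.1200·0.01 + 0.2076·0.05 ≈ 0.061588... → 0.0616.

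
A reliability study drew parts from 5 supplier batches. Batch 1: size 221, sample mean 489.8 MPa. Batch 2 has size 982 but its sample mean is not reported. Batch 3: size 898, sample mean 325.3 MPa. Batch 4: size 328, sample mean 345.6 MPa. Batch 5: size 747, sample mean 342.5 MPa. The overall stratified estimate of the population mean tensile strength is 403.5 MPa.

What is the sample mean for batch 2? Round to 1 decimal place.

521.3

Σ Nₕx̄ₕ = N·μ, so 982·x̄_2 = 3176·403.5 − (221·489.8 + 898·325.3 + 328·345.6 + 747·342.5).
= 1281516 − 769569.5 = 511946.5.
x̄_2 = 511946.5 / 982 = 521.330... → 521.3.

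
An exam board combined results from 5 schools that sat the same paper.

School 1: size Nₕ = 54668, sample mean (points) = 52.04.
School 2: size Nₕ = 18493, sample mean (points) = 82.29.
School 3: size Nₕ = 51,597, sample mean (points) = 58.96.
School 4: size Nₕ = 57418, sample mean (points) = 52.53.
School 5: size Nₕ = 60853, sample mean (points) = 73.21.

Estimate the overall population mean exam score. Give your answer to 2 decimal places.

x̄_st = (Σ Nₕx̄ₕ) / (Σ Nₕ) = (54668·52.04 + 18493·82.29 + 51597·58.96 + 57418·52.53 + 60853·73.21) / 243029
= 14880086.48 / 243029 = 61.2276... → 61.23.

61.23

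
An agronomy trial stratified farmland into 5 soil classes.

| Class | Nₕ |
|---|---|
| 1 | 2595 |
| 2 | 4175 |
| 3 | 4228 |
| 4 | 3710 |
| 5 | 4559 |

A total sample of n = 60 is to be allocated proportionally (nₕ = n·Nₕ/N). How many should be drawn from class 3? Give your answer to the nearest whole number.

N = 2595 + 4175 + 4228 + 3710 + 4559 = 19267.
n_3 = 60·4228/19267 = 13.167... → 13.

13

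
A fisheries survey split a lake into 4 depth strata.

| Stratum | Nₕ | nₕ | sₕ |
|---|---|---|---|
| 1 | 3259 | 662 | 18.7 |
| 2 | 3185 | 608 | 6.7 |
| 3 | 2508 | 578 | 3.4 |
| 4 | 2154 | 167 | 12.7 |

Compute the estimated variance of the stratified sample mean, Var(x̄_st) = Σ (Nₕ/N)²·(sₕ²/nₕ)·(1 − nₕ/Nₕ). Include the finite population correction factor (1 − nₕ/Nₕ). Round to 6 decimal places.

N = 11106. Term for each stratum: Wₕ²sₕ²/nₕ·(1−nₕ/Nₕ).
Var(x̄_st) = 0.036246510 + 0.004913088 + 0.000784873 + 0.033513455 = 0.075457926 → 0.075458.

0.075458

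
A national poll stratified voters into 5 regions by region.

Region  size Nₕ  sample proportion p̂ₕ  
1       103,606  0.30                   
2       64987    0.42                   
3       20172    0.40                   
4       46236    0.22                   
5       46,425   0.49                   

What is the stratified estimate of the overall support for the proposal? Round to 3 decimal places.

Wₕ = Nₕ/N with N = 281426: 0.3681, 0.2309, 0.0717, 0.1643, 0.1650.
p̂_st = 0.3681·0.30 + 0.2309·0.42 + 0.0717·0.40 + 0.1643·0.22 + 0.1650·0.49 ≈ 0.35308... → 0.353.

0.353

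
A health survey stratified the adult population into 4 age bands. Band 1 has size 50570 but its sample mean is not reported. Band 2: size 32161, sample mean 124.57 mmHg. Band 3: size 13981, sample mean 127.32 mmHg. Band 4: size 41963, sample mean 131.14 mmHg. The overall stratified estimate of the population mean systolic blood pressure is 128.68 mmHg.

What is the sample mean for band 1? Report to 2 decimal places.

129.63

N = 50570 + 32161 + 13981 + 41963 = 138675.
Overall total = μ·N = 128.68·138675 = 17844699.
Subtract the known strata: 32161·124.57 + 13981·127.32 + 41963·131.14 = 11289384.51.
Remaining total for band 1: 17844699 − 11289384.51 = 6555314.49.
Divide by its size: 6555314.49 / 50570 = 129.6285... → 129.63.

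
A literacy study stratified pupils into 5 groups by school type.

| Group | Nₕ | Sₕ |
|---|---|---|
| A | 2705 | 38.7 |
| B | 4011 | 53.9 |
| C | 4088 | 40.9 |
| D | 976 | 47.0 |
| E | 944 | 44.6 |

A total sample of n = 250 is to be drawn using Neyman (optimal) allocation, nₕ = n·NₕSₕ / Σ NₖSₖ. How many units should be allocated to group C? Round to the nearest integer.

73

Σ NₕSₕ = 2705·38.7 + 4011·53.9 + 4088·40.9 + 976·47.0 + 944·44.6 = 576050.
Share for C: 167199.2/576050 = 0.29025.
n_C = 250 × 0.29025 = 72.563... → 73.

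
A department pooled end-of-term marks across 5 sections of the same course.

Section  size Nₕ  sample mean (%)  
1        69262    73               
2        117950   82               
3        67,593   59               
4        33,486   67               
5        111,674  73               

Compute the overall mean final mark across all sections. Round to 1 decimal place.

72.8

N = 69262 + 117950 + 67593 + 33486 + 111674 = 399965.
Overall mean = Σ (Nₕ/N)·x̄ₕ — weight by population share, not a simple average.
Σ Nₕx̄ₕ = 69262·73 + 117950·82 + 67593·59 + 33486·67 + 111674·73 = 5056126 + 9671900 + 3987987 + 2243562 + 8152202 = 29111777.
Divide by N: 29111777 / 399965 = 72.786... → 72.8.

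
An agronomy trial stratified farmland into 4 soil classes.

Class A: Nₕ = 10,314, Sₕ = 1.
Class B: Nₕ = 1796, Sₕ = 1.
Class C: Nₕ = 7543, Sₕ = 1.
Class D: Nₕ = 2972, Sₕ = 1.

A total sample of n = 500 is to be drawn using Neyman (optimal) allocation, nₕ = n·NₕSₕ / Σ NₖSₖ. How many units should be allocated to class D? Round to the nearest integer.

A: NₕSₕ = 10314·1 = 10314
B: NₕSₕ = 1796·1 = 1796
C: NₕSₕ = 7543·1 = 7543
D: NₕSₕ = 2972·1 = 2972
Σ NₕSₕ = 22625.
n_D = 500·2972/22625 = 65.680... → 66.

66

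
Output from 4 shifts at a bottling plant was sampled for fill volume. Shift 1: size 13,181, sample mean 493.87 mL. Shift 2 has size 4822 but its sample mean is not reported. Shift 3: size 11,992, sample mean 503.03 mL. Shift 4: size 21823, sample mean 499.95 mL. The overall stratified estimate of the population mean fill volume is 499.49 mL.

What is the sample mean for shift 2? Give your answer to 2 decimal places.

503.97

N = 13181 + 4822 + 11992 + 21823 = 51818.
Overall total = μ·N = 499.49·51818 = 25882572.82.
Subtract the known strata: 13181·493.87 + 11992·503.03 + 21823·499.95 = 23452445.08.
Remaining total for shift 2: 25882572.82 − 23452445.08 = 2430127.74.
Divide by its size: 2430127.74 / 4822 = 503.9668... → 503.97.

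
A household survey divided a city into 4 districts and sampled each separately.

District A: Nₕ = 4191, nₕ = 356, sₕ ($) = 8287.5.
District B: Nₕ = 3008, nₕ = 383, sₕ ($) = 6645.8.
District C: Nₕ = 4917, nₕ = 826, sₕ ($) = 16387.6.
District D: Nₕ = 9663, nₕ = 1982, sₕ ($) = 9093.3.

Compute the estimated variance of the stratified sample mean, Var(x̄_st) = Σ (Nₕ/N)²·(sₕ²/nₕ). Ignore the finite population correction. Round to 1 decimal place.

34128.7

N = 21779. Term for each stratum: Wₕ²sₕ²/nₕ.
Var(x̄_st) = 7144.2482 + 2199.7613 + 16572.0109 + 8212.7287 = 34128.7491 → 34128.7.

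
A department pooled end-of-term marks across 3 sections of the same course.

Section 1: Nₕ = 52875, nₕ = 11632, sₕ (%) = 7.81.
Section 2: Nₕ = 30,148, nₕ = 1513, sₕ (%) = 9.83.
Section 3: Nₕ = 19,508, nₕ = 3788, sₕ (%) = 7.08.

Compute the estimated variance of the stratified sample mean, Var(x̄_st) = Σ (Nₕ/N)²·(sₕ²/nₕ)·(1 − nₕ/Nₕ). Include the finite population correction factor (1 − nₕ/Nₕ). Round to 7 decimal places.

N = 102531; Wₕ = Nₕ/N.
section 1: (52875/102531)²·7.81²/11632·(1 − 11632/52875) = 0.0010877721
section 2: (30148/102531)²·9.83²/1513·(1 − 1513/30148) = 0.0052446126
section 3: (19508/102531)²·7.08²/3788·(1 − 3788/19508) = 0.0003860215
Sum = 0.0067184062 → 0.0067184.

0.0067184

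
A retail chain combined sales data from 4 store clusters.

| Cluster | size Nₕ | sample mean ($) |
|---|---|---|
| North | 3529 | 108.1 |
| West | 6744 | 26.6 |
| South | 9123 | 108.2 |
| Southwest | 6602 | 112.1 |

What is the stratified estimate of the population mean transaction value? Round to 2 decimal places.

N = 25998; weights Wₕ = Nₕ/N = (0.1357, 0.2594, 0.3509, 0.2539).
x̄_st = Σ Wₕ·x̄ₕ = 0.1357·108.1 + 0.2594·26.6 + 0.3509·108.2 + 0.2539·112.1 ≈ 88.0094...
→ 88.01.

88.01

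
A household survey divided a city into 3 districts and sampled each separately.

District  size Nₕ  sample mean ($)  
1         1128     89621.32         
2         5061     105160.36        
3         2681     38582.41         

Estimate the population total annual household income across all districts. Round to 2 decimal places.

736748872.13

1: 1128·89621.32 = 101092848.96
2: 5061·105160.36 = 532216581.96
3: 2681·38582.41 = 103439441.21
τ̂ = Σ Nₕx̄ₕ = 736748872.13.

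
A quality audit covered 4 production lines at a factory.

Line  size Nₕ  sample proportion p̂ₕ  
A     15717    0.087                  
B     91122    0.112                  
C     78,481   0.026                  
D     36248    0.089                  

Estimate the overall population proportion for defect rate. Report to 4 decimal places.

0.0760

Wₕ = Nₕ/N with N = 221568: 0.0709, 0.4113, 0.3542, 0.1636.
p̂_st = 0.0709·0.087 + 0.4113·0.112 + 0.3542·0.026 + 0.1636·0.089 ≈ 0.076002... → 0.0760.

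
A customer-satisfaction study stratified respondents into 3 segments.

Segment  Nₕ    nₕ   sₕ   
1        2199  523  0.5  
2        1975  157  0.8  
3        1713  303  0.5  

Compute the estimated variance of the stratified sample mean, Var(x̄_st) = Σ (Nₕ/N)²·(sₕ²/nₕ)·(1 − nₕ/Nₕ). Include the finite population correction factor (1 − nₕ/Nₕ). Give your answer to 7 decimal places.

0.0005307

N = 5887; Wₕ = Nₕ/N.
segment 1: (2199/5887)²·0.5²/523·(1 − 523/2199) = 0.0000508334
segment 2: (1975/5887)²·0.8²/157·(1 − 157/1975) = 0.0004223313
segment 3: (1713/5887)²·0.5²/303·(1 − 303/1713) = 0.0000575024
Sum = 0.0005306671 → 0.0005307.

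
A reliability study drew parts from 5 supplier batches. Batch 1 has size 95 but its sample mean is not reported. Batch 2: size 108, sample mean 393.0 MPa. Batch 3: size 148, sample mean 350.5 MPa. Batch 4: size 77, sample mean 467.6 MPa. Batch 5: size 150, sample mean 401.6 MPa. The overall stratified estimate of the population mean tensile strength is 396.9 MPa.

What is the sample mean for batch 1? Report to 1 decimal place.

N = 95 + 108 + 148 + 77 + 150 = 578.
Overall total = μ·N = 396.9·578 = 229408.2.
Subtract the known strata: 108·393.0 + 148·350.5 + 77·467.6 + 150·401.6 = 190563.2.
Remaining total for batch 1: 229408.2 − 190563.2 = 38845.
Divide by its size: 38845 / 95 = 408.895... → 408.9.

408.9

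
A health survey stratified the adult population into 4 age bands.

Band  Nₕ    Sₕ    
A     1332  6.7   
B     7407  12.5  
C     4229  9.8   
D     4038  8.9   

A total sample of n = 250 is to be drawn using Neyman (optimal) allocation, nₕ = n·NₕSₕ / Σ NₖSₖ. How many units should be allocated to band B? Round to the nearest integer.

Σ NₕSₕ = 1332·6.7 + 7407·12.5 + 4229·9.8 + 4038·8.9 = 178894.3.
Share for B: 92587.5/178894.3 = 0.51755.
n_B = 250 × 0.51755 = 129.389... → 129.

129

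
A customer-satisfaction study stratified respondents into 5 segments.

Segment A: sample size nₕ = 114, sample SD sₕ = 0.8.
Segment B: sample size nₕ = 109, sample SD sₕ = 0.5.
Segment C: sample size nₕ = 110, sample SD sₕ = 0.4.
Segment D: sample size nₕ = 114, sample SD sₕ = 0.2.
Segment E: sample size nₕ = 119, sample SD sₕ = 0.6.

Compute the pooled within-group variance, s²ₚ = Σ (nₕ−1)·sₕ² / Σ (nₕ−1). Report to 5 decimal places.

A: (114−1)·0.8² = 113·0.64 = 72.32
B: (109−1)·0.5² = 108·0.25 = 27
C: (110−1)·0.4² = 109·0.16 = 17.44
D: (114−1)·0.2² = 113·0.04 = 4.52
E: (119−1)·0.6² = 118·0.36 = 42.48
Numerator = 163.76; denominator = Σ(nₕ−1) = 561.
s²ₚ = 163.76/561 = 0.2919073... → 0.29191.

0.29191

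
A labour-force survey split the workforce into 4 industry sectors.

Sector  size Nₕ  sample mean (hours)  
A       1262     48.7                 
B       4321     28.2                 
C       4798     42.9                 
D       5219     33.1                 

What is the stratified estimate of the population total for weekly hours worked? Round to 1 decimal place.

A: 1262·48.7 = 61459.4
B: 4321·28.2 = 121852.2
C: 4798·42.9 = 205834.2
D: 5219·33.1 = 172748.9
τ̂ = Σ Nₕx̄ₕ = 561894.7.

561894.7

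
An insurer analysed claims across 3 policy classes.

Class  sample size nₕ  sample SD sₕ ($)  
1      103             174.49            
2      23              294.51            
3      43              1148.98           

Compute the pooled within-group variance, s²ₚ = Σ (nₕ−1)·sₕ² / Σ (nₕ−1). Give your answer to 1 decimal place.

Degrees of freedom: 102 + 22 + 42 = 166.
Σ(nₕ−1)sₕ² = 102·30446.7601 + 22·86736.1401 + 42·1320155.0404 = 60460276.3092.
s²ₚ = 60460276.3092 / 166 = 364218.532... → 364218.5.

364218.5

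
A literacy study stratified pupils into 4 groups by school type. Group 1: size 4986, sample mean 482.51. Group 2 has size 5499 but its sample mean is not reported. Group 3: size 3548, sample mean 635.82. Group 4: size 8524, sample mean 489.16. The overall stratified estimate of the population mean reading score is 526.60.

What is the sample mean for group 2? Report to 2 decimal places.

N = 4986 + 5499 + 3548 + 8524 = 22557.
Overall total = μ·N = 526.60·22557 = 11878516.2.
Subtract the known strata: 4986·482.51 + 3548·635.82 + 8524·489.16 = 8831284.06.
Remaining total for group 2: 11878516.2 − 8831284.06 = 3047232.14.
Divide by its size: 3047232.14 / 5499 = 554.1430... → 554.14.

554.14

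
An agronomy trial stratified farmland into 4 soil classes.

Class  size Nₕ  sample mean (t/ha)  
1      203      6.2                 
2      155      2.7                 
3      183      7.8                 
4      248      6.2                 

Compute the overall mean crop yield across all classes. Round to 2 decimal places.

x̄_st = (Σ Nₕx̄ₕ) / (Σ Nₕ) = (203·6.2 + 155·2.7 + 183·7.8 + 248·6.2) / 789
= 4642.1 / 789 = 5.8835... → 5.88.

5.88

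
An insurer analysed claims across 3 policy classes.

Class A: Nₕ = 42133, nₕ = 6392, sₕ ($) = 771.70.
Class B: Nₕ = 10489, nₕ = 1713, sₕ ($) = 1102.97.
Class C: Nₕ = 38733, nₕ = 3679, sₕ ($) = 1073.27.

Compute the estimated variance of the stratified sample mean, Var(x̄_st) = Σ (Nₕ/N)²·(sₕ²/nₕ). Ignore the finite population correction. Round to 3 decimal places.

N = 91355; Wₕ = Nₕ/N.
class A: (42133/91355)²·771.70²/6392 = 19.817112
class B: (10489/91355)²·1102.97²/1713 = 9.362106
class C: (38733/91355)²·1073.27²/3679 = 56.284112
Sum = 85.463330 → 85.463.

85.463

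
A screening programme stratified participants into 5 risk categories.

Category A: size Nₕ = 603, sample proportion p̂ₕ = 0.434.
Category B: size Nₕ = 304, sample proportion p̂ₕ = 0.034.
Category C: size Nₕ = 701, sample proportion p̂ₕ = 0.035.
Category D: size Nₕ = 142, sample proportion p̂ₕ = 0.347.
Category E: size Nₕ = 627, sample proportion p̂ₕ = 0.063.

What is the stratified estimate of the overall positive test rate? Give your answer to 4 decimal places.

0.1621

N = 603 + 304 + 701 + 142 + 627 = 2377.
Overall proportion = Σ (Nₕ/N)·p̂ₕ.
Σ Nₕp̂ₕ = 261.702 + 10.336 + 24.535 + 49.274 + 39.501 = 385.348.
385.348 / 2377 = 0.162115... → 0.1621.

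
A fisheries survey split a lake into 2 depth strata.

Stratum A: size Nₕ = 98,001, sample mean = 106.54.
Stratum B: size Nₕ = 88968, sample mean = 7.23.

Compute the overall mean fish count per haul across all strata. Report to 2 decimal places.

59.28

N = 98001 + 88968 = 186969.
The stratified mean weights each stratum mean by its population share Nₕ/N.
Σ Nₕx̄ₕ = 98001·106.54 + 88968·7.23 = 10441026.54 + 643238.64 = 11084265.18.
Divide by N: 11084265.18 / 186969 = 59.2840... → 59.28.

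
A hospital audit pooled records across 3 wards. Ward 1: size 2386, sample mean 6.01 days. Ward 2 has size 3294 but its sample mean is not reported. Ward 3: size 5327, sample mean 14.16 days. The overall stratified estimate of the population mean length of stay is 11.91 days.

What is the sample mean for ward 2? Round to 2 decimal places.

N = 2386 + 3294 + 5327 = 11007.
Overall total = μ·N = 11.91·11007 = 131093.37.
Subtract the known strata: 2386·6.01 + 5327·14.16 = 89770.18.
Remaining total for ward 2: 131093.37 − 89770.18 = 41323.19.
Divide by its size: 41323.19 / 3294 = 12.5450... → 12.54.

12.54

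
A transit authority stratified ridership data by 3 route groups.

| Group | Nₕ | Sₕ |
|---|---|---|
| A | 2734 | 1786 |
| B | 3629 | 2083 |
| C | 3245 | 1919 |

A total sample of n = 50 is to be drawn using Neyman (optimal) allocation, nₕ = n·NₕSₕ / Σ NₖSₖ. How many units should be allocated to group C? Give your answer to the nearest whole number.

17

Σ NₕSₕ = 2734·1786 + 3629·2083 + 3245·1919 = 18669286.
Share for C: 6227155/18669286 = 0.33355.
n_C = 50 × 0.33355 = 16.678... → 17.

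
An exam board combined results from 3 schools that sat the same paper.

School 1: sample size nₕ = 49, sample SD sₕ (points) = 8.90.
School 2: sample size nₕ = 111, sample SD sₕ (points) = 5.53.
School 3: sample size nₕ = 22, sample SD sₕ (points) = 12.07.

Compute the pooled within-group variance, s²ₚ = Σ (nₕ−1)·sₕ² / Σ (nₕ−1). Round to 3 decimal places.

57.125

1: (49−1)·8.90² = 48·79.21 = 3802.08
2: (111−1)·5.53² = 110·30.5809 = 3363.899
3: (22−1)·12.07² = 21·145.6849 = 3059.3829
Numerator = 10225.3619; denominator = Σ(nₕ−1) = 179.
s²ₚ = 10225.3619/179 = 57.12493... → 57.125.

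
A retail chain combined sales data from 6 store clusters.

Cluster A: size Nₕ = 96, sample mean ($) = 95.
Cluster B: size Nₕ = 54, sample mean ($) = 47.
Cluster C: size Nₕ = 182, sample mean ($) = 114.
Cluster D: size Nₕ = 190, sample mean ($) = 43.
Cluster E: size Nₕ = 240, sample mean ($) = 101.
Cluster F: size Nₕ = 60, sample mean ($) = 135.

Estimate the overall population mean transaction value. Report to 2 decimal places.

88.71

N = 96 + 54 + 182 + 190 + 240 + 60 = 822.
Weight each subgroup mean by Nₕ/N and sum.
Σ Nₕx̄ₕ = 96·95 + 54·47 + 182·114 + 190·43 + 240·101 + 60·135 = 9120 + 2538 + 20748 + 8170 + 24240 + 8100 = 72916.
Divide by N: 72916 / 822 = 88.7056... → 88.71.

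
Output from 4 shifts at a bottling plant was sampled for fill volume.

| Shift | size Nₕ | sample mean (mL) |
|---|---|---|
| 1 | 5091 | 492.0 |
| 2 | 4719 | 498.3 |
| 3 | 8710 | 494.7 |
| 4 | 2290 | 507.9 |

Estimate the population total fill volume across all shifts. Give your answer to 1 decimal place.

10328177.7

Estimate total by summing Nₕ·x̄ₕ over strata.
5091·492.0 + 4719·498.3 + 8710·494.7 + 2290·507.9 = 2504772 + 2351477.7 + 4308837 + 1163091 = 10328177.7.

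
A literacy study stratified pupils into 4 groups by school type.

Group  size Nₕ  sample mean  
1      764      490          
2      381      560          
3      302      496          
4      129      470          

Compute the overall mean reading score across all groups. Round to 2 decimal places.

506.44

N = 764 + 381 + 302 + 129 = 1576.
The stratified mean weights each stratum mean by its population share Nₕ/N.
Σ Nₕx̄ₕ = 764·490 + 381·560 + 302·496 + 129·470 = 374360 + 213360 + 149792 + 60630 = 798142.
Divide by N: 798142 / 1576 = 506.4353... → 506.44.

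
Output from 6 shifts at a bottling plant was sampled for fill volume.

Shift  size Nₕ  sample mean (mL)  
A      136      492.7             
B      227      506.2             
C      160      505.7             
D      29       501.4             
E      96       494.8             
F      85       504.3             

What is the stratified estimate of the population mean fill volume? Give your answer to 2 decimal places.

N = 136 + 227 + 160 + 29 + 96 + 85 = 733.
Weight each subgroup mean by Nₕ/N and sum.
Σ Nₕx̄ₕ = 136·492.7 + 227·506.2 + 160·505.7 + 29·501.4 + 96·494.8 + 85·504.3 = 67007.2 + 114907.4 + 80912 + 14540.6 + 47500.8 + 42865.5 = 367733.5.
Divide by N: 367733.5 / 733 = 501.6828... → 501.68.

501.68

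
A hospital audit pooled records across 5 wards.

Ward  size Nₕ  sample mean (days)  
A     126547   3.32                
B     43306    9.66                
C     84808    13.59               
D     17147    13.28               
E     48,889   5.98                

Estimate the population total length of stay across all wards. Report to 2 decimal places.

2511081.10

A: 126547·3.32 = 420136.04
B: 43306·9.66 = 418335.96
C: 84808·13.59 = 1152540.72
D: 17147·13.28 = 227712.16
E: 48889·5.98 = 292356.22
τ̂ = Σ Nₕx̄ₕ = 2511081.10.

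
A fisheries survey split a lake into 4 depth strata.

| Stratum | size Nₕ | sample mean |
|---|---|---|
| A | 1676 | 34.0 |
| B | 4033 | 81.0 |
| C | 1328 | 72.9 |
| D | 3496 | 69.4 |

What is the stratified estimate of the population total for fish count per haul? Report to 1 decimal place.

723090.6

A: 1676·34.0 = 56984
B: 4033·81.0 = 326673
C: 1328·72.9 = 96811.2
D: 3496·69.4 = 242622.4
τ̂ = Σ Nₕx̄ₕ = 723090.6.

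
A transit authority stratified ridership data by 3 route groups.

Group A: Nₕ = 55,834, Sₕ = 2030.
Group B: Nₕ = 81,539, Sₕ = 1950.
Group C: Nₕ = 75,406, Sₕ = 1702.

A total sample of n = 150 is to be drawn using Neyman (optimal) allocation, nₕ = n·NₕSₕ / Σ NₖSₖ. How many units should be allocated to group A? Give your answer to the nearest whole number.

A: NₕSₕ = 55834·2030 = 113343020
B: NₕSₕ = 81539·1950 = 159001050
C: NₕSₕ = 75406·1702 = 128341012
Σ NₕSₕ = 400685082.
n_A = 150·113343020/400685082 = 42.431... → 42.

42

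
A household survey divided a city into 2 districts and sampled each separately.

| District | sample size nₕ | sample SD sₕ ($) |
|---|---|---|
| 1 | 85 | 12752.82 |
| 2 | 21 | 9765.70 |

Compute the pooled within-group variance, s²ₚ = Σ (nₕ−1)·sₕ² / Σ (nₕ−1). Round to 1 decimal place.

Degrees of freedom: 84 + 20 = 104.
Σ(nₕ−1)sₕ² = 84·162634417.9524 + 20·95368896.49 = 15568669037.8016.
s²ₚ = 15568669037.8016 / 104 = 149698740.748... → 149698740.7.

149698740.7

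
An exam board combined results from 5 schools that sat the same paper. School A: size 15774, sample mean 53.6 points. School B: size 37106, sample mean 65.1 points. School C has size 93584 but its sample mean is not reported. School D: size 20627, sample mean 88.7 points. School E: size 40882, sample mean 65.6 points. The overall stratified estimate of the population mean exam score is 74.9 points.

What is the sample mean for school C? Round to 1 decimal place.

N = 15774 + 37106 + 93584 + 20627 + 40882 = 207973.
Overall total = μ·N = 74.9·207973 = 15577177.7.
Subtract the known strata: 15774·53.6 + 37106·65.1 + 20627·88.7 + 40882·65.6 = 7772561.1.
Remaining total for school C: 15577177.7 − 7772561.1 = 7804616.6.
Divide by its size: 7804616.6 / 93584 = 83.397... → 83.4.

83.4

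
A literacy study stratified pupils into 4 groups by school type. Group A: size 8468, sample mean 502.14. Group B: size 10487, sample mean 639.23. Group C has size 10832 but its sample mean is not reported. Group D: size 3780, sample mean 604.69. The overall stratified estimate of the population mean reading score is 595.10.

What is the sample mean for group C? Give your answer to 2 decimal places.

621.70

N = 8468 + 10487 + 10832 + 3780 = 33567.
Overall total = μ·N = 595.10·33567 = 19975721.7.
Subtract the known strata: 8468·502.14 + 10487·639.23 + 3780·604.69 = 13241454.73.
Remaining total for group C: 19975721.7 − 13241454.73 = 6734266.97.
Divide by its size: 6734266.97 / 10832 = 621.7012... → 621.70.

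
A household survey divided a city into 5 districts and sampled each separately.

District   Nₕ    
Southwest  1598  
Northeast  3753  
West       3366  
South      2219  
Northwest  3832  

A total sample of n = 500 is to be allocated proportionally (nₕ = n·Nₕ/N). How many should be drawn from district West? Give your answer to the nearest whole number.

Share of district West = 3366/14768 = 0.22793.
Allocate 500 × 0.22793 = 113.963... → 114.

114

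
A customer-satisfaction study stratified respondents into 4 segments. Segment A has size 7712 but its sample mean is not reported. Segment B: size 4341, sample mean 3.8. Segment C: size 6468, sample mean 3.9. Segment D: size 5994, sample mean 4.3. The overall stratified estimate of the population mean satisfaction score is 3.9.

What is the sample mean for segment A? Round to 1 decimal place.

3.6

N = 7712 + 4341 + 6468 + 5994 = 24515.
Overall total = μ·N = 3.9·24515 = 95608.5.
Subtract the known strata: 4341·3.8 + 6468·3.9 + 5994·4.3 = 67495.2.
Remaining total for segment A: 95608.5 − 67495.2 = 28113.3.
Divide by its size: 28113.3 / 7712 = 3.645... → 3.6.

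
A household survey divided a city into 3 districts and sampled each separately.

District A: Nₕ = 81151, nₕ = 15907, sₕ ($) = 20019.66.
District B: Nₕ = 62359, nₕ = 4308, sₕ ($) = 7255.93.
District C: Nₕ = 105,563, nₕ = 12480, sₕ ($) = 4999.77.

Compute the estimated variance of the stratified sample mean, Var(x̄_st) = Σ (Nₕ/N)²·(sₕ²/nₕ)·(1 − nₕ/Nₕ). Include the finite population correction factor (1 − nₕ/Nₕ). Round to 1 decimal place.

3180.7

N = 249073; Wₕ = Nₕ/N.
district A: (81151/249073)²·20019.66²/15907·(1 − 15907/81151) = 2150.3357
district B: (62359/249073)²·7255.93²/4308·(1 − 4308/62359) = 713.1256
district C: (105563/249073)²·4999.77²/12480·(1 − 12480/105563) = 317.2592
Sum = 3180.7205 → 3180.7.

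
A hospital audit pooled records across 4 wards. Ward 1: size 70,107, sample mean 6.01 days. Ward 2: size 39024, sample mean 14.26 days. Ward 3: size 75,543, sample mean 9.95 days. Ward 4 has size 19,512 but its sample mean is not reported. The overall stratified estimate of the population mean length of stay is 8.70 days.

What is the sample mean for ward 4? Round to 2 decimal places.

Σ Nₕx̄ₕ = N·μ, so 19512·x̄_4 = 204186·8.70 − (70107·6.01 + 39024·14.26 + 75543·9.95).
= 1776418.2 − 1729478.16 = 46940.04.
x̄_4 = 46940.04 / 19512 = 2.4057... → 2.41.

2.41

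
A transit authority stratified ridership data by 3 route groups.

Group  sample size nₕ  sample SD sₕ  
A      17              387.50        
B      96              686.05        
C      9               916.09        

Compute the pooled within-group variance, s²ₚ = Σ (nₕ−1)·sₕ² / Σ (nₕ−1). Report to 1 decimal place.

Degrees of freedom: 16 + 95 + 8 = 119.
Σ(nₕ−1)sₕ² = 16·150156.25 + 95·470664.6025 + 8·839220.8881 = 53829404.3423.
s²ₚ = 53829404.3423 / 119 = 452347.936... → 452347.9.

452347.9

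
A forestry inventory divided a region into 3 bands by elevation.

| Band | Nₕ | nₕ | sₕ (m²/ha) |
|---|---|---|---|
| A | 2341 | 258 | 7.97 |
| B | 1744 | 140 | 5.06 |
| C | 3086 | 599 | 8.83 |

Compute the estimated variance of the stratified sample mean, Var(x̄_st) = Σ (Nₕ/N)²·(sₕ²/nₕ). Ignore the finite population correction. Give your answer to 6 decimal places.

0.061162

N = 7171; Wₕ = Nₕ/N.
band A: (2341/7171)²·7.97²/258 = 0.026238579
band B: (1744/7171)²·5.06²/140 = 0.010816992
band C: (3086/7171)²·8.83²/599 = 0.024106102
Sum = 0.061161673 → 0.061162.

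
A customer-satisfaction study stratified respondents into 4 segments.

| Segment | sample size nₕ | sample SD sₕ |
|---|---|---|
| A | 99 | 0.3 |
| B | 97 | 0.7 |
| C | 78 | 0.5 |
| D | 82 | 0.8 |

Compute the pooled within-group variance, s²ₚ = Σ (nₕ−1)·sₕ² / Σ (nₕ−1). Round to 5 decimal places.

0.36065

Degrees of freedom: 98 + 96 + 77 + 81 = 352.
Σ(nₕ−1)sₕ² = 98·0.09 + 96·0.49 + 77·0.25 + 81·0.64 = 126.95.
s²ₚ = 126.95 / 352 = 0.3606534... → 0.36065.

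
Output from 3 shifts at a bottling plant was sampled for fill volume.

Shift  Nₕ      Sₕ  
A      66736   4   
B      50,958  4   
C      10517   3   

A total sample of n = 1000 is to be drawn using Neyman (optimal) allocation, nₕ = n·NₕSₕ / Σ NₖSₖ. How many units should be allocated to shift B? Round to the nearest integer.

406

Σ NₕSₕ = 66736·4 + 50958·4 + 10517·3 = 502327.
Share for B: 203832/502327 = 0.40578.
n_B = 1000 × 0.40578 = 405.776... → 406.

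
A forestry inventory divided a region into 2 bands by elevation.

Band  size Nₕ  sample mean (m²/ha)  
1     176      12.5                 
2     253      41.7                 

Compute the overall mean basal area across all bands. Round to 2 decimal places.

N = 429; weights Wₕ = Nₕ/N = (0.4103, 0.5897).
x̄_st = Σ Wₕ·x̄ₕ = 0.4103·12.5 + 0.5897·41.7 ≈ 29.7205...
→ 29.72.

29.72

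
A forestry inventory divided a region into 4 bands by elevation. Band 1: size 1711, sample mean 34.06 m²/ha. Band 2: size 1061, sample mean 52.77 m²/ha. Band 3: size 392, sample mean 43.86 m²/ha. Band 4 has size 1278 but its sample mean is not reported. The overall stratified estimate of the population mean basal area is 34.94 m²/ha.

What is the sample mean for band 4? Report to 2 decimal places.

18.58

Σ Nₕx̄ₕ = N·μ, so 1278·x̄_4 = 4442·34.94 − (1711·34.06 + 1061·52.77 + 392·43.86).
= 155203.48 − 131458.75 = 23744.73.
x̄_4 = 23744.73 / 1278 = 18.5796... → 18.58.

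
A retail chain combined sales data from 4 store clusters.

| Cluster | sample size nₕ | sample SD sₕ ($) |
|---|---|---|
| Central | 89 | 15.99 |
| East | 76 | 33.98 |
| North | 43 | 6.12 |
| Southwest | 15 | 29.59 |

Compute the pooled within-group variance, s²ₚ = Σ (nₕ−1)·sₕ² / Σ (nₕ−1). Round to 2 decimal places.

561.32

Degrees of freedom: 88 + 75 + 42 + 14 = 219.
Σ(nₕ−1)sₕ² = 88·255.6801 + 75·1154.6404 + 42·37.4544 + 14·875.5681 = 122928.917.
s²ₚ = 122928.917 / 219 = 561.3193... → 561.32.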